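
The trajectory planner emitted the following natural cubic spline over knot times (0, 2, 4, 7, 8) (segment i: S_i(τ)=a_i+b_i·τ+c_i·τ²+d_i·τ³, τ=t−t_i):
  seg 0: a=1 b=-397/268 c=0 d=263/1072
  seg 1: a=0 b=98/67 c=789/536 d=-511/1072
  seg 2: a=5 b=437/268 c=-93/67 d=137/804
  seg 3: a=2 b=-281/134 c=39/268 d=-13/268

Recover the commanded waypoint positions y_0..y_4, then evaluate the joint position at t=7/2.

y_0 = S_0(0) = a_0 = 1
y_1 = S_1(0) = a_1 = 0
y_2 = S_2(0) = a_2 = 5
y_3 = S_3(0) = a_3 = 2
y_4 = S_3(1) = 0
t_q=7/2 is in segment 1 (τ=3/2); S_1(τ)=33423/8576

y_0=1 y_1=0 y_2=5 y_3=2 y_4=0
S(7/2) = 33423/8576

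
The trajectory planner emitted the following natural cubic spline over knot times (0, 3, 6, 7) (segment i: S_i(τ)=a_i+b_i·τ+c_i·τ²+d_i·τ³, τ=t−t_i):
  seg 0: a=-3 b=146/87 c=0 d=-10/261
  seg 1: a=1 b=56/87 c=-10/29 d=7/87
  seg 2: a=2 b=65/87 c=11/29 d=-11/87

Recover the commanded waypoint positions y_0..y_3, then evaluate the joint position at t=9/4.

y_0 = S_0(0) = a_0 = -3
y_1 = S_1(0) = a_1 = 1
y_2 = S_2(0) = a_2 = 2
y_3 = S_2(1) = 3
t_q=9/4 is in segment 0 (τ=9/4); S_0(τ)=315/928

y_0=-3 y_1=1 y_2=2 y_3=3
S(9/4) = 315/928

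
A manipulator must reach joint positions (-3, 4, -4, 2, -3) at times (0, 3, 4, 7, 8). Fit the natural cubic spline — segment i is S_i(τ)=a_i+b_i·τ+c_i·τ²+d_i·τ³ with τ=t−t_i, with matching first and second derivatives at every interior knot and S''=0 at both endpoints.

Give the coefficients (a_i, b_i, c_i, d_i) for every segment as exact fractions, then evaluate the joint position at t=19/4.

Δ: Δ0=7/3, Δ1=-8, Δ2=2, Δ3=-5
row 1: diag=8, rhs=-62; c'=1/8, d'=-31/4
row 2: denom=8−1·1/8=63/8; d'=(60−1·-31/4)/(63/8)=542/63
row 3: denom=8−3·8/21=48/7; d'=(-42−3·542/63)/(48/7)=-89/9
back: M3=-89/9
back: M2=542/63−8/21·-89/9=334/27
back: M1=-31/4−1/8·334/27=-251/27
M: M0=0, M1=-251/27, M2=334/27, M3=-89/9, M4=0
seg 0: a=-3, c=M0/2=0, d=(M1−M0)/(6·3)=-251/486, b=Δ0−h0·(2M0+M1)/6=377/54
seg 1: a=4, c=M1/2=-251/54, d=(M2−M1)/(6·1)=65/18, b=Δ1−h1·(2M1+M2)/6=-188/27
seg 2: a=-4, c=M2/2=167/27, d=(M3−M2)/(6·3)=-601/486, b=Δ2−h2·(2M2+M3)/6=-293/54
seg 3: a=2, c=M3/2=-89/18, d=(M4−M3)/(6·1)=89/54, b=Δ3−h3·(2M3+M4)/6=-46/27
t_q=19/4 → seg 2, τ=3/4; S=-4+-293/54·τ+167/27·τ²+-601/486·τ³=-1963/384

  seg 0: a=-3 b=377/54 c=0 d=-251/486
  seg 1: a=4 b=-188/27 c=-251/54 d=65/18
  seg 2: a=-4 b=-293/54 c=167/27 d=-601/486
  seg 3: a=2 b=-46/27 c=-89/18 d=89/54
S(19/4) = -1963/384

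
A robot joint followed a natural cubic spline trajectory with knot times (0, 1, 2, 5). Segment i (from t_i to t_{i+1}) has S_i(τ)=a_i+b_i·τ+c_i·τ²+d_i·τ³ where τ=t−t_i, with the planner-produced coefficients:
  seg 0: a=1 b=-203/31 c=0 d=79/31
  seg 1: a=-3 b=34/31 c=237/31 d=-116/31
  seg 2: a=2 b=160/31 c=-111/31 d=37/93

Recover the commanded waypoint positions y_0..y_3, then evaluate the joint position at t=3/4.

y_0=1 y_1=-3 y_2=2 y_3=-4
S(3/4) = -5627/1984

y_0 = S_0(0) = a_0 = 1
y_1 = S_1(0) = a_1 = -3
y_2 = S_2(0) = a_2 = 2
y_3 = S_2(3) = -4
t_q=3/4 is in segment 0 (τ=3/4); S_0(τ)=-5627/1984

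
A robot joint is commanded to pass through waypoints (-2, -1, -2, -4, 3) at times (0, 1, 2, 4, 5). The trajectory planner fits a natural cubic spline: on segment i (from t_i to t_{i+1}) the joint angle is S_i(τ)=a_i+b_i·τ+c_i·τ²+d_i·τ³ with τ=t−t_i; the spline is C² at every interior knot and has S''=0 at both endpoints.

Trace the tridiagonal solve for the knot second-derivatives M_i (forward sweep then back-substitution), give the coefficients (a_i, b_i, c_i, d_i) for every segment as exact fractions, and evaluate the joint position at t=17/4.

Δ: Δ0=1, Δ1=-1, Δ2=-1, Δ3=7
row 1: diag=4, rhs=-12; c'=1/4, d'=-3
row 2: denom=6−1·1/4=23/4; d'=(0−1·-3)/(23/4)=12/23
row 3: denom=6−2·8/23=122/23; d'=(48−2·12/23)/(122/23)=540/61
back: M3=540/61
back: M2=12/23−8/23·540/61=-156/61
back: M1=-3−1/4·-156/61=-144/61
M: M0=0, M1=-144/61, M2=-156/61, M3=540/61, M4=0
seg 0: a=-2, c=M0/2=0, d=(M1−M0)/(6·1)=-24/61, b=Δ0−h0·(2M0+M1)/6=85/61
seg 1: a=-1, c=M1/2=-72/61, d=(M2−M1)/(6·1)=-2/61, b=Δ1−h1·(2M1+M2)/6=13/61
seg 2: a=-2, c=M2/2=-78/61, d=(M3−M2)/(6·2)=58/61, b=Δ2−h2·(2M2+M3)/6=-137/61
seg 3: a=-4, c=M3/2=270/61, d=(M4−M3)/(6·1)=-90/61, b=Δ3−h3·(2M3+M4)/6=247/61
t_q=17/4 → seg 3, τ=1/4; S=-4+247/61·τ+270/61·τ²+-90/61·τ³=-5337/1952

  seg 0: a=-2 b=85/61 c=0 d=-24/61
  seg 1: a=-1 b=13/61 c=-72/61 d=-2/61
  seg 2: a=-2 b=-137/61 c=-78/61 d=58/61
  seg 3: a=-4 b=247/61 c=270/61 d=-90/61
S(17/4) = -5337/1952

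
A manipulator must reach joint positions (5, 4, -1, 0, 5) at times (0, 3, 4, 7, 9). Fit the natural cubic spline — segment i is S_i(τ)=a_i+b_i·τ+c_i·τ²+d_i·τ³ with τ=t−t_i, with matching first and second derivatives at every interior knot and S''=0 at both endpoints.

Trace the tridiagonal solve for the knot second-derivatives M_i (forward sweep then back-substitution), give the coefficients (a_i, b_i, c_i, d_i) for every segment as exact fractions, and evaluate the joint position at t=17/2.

Δ: Δ0=-1/3, Δ1=-5, Δ2=1/3, Δ3=5/2
row 1: diag=8, rhs=-28; c'=1/8, d'=-7/2
row 2: denom=8−1·1/8=63/8; d'=(32−1·-7/2)/(63/8)=284/63
row 3: denom=10−3·8/21=62/7; d'=(13−3·284/63)/(62/7)=-11/186
back: M3=-11/186
back: M2=284/63−8/21·-11/186=1264/279
back: M1=-7/2−1/8·1264/279=-2269/558
M: M0=0, M1=-2269/558, M2=1264/279, M3=-11/186, M4=0
seg 0: a=5, c=M0/2=0, d=(M1−M0)/(6·3)=-2269/10044, b=Δ0−h0·(2M0+M1)/6=1897/1116
seg 1: a=4, c=M1/2=-2269/1116, d=(M2−M1)/(6·1)=533/372, b=Δ1−h1·(2M1+M2)/6=-2455/558
seg 2: a=-1, c=M2/2=632/279, d=(M3−M2)/(6·3)=-2561/10044, b=Δ2−h2·(2M2+M3)/6=-4651/1116
seg 3: a=0, c=M3/2=-11/372, d=(M4−M3)/(6·2)=11/2232, b=Δ3−h3·(2M3+M4)/6=1417/558
t_q=17/2 → seg 3, τ=3/2; S=0+1417/558·τ+-11/372·τ²+11/2232·τ³=22375/5952

  seg 0: a=5 b=1897/1116 c=0 d=-2269/10044
  seg 1: a=4 b=-2455/558 c=-2269/1116 d=533/372
  seg 2: a=-1 b=-4651/1116 c=632/279 d=-2561/10044
  seg 3: a=0 b=1417/558 c=-11/372 d=11/2232
S(17/2) = 22375/5952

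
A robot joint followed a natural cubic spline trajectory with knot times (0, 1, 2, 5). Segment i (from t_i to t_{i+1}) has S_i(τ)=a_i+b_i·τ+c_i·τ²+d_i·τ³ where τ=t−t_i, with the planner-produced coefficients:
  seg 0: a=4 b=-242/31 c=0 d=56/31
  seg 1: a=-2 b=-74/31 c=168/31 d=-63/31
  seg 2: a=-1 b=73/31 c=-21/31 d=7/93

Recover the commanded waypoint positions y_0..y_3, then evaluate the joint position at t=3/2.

y_0 = S_0(0) = a_0 = 4
y_1 = S_1(0) = a_1 = -2
y_2 = S_2(0) = a_2 = -1
y_3 = S_2(3) = 2
t_q=3/2 is in segment 1 (τ=1/2); S_1(τ)=-519/248

y_0=4 y_1=-2 y_2=-1 y_3=2
S(3/2) = -519/248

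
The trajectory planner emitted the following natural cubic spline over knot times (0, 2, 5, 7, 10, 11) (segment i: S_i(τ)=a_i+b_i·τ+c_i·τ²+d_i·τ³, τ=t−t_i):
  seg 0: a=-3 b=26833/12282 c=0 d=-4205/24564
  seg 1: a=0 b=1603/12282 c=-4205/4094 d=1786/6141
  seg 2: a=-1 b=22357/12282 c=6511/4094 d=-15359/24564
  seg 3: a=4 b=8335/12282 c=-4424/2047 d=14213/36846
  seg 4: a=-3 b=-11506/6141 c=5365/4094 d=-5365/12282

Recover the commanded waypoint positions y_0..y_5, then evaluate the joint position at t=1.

y_0=-3 y_1=0 y_2=-1 y_3=4 y_4=-3 y_5=-4
S(1) = -8077/8188

y_0 = S_0(0) = a_0 = -3
y_1 = S_1(0) = a_1 = 0
y_2 = S_2(0) = a_2 = -1
y_3 = S_3(0) = a_3 = 4
y_4 = S_4(0) = a_4 = -3
y_5 = S_4(1) = -4
t_q=1 is in segment 0 (τ=1); S_0(τ)=-8077/8188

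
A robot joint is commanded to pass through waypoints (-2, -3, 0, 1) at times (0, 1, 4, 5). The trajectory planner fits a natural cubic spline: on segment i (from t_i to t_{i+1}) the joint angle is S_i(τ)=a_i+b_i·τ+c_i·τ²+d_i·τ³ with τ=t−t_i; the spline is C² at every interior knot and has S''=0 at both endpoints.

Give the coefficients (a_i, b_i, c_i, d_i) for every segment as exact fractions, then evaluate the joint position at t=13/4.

Δ: Δ0=-1, Δ1=1, Δ2=1
row 1: diag=8, rhs=12; c'=3/8, d'=3/2
row 2: denom=8−3·3/8=55/8; d'=(0−3·3/2)/(55/8)=-36/55
back: M2=-36/55
back: M1=3/2−3/8·-36/55=96/55
M: M0=0, M1=96/55, M2=-36/55, M3=0
seg 0: a=-2, c=M0/2=0, d=(M1−M0)/(6·1)=16/55, b=Δ0−h0·(2M0+M1)/6=-71/55
seg 1: a=-3, c=M1/2=48/55, d=(M2−M1)/(6·3)=-2/15, b=Δ1−h1·(2M1+M2)/6=-23/55
seg 2: a=0, c=M2/2=-18/55, d=(M3−M2)/(6·1)=6/55, b=Δ2−h2·(2M2+M3)/6=67/55
t_q=13/4 → seg 1, τ=9/4; S=-3+-23/55·τ+48/55·τ²+-2/15·τ³=-1833/1760

  seg 0: a=-2 b=-71/55 c=0 d=16/55
  seg 1: a=-3 b=-23/55 c=48/55 d=-2/15
  seg 2: a=0 b=67/55 c=-18/55 d=6/55
S(13/4) = -1833/1760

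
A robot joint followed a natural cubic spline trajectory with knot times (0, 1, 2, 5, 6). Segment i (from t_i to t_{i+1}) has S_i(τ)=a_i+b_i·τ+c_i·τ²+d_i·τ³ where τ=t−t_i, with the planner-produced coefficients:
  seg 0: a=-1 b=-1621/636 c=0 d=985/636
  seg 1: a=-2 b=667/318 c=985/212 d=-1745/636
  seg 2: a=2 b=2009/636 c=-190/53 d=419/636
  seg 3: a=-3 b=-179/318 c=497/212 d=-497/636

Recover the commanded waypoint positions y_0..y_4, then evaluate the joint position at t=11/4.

y_0 = S_0(0) = a_0 = -1
y_1 = S_1(0) = a_1 = -2
y_2 = S_2(0) = a_2 = 2
y_3 = S_3(0) = a_3 = -3
y_4 = S_3(1) = -2
t_q=11/4 is in segment 2 (τ=3/4); S_2(τ)=35691/13568

y_0=-1 y_1=-2 y_2=2 y_3=-3 y_4=-2
S(11/4) = 35691/13568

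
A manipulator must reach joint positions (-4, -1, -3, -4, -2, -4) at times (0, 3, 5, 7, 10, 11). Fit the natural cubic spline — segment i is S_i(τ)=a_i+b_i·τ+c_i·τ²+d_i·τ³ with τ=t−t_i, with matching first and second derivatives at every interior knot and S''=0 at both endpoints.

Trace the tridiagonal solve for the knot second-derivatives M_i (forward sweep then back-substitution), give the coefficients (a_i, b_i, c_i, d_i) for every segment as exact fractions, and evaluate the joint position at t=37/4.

Δ: Δ0=1, Δ1=-1, Δ2=-1/2, Δ3=2/3, Δ4=-2
row 1: diag=10, rhs=-12; c'=1/5, d'=-6/5
row 2: denom=8−2·1/5=38/5; d'=(3−2·-6/5)/(38/5)=27/38
row 3: denom=10−2·5/19=180/19; d'=(7−2·27/38)/(180/19)=53/90
row 4: denom=8−3·19/60=141/20; d'=(-16−3·53/90)/(141/20)=-1066/423
back: M4=-1066/423
back: M3=53/90−19/60·-1066/423=1760/1269
back: M2=27/38−5/19·1760/1269=877/2538
back: M1=-6/5−1/5·877/2538=-3221/2538
M: M0=0, M1=-3221/2538, M2=877/2538, M3=1760/1269, M4=-1066/423, M5=0
seg 0: a=-4, c=M0/2=0, d=(M1−M0)/(6·3)=-3221/45684, b=Δ0−h0·(2M0+M1)/6=8297/5076
seg 1: a=-1, c=M1/2=-3221/5076, d=(M2−M1)/(6·2)=683/5076, b=Δ1−h1·(2M1+M2)/6=-683/2538
seg 2: a=-3, c=M2/2=877/5076, d=(M3−M2)/(6·2)=881/10152, b=Δ2−h2·(2M2+M3)/6=-1009/846
seg 3: a=-4, c=M3/2=880/1269, d=(M4−M3)/(6·3)=-2479/11421, b=Δ3−h3·(2M3+M4)/6=685/1269
seg 4: a=-2, c=M4/2=-533/423, d=(M5−M4)/(6·1)=533/1269, b=Δ4−h4·(2M4+M5)/6=-1472/1269
t_q=37/4 → seg 3, τ=9/4; S=-4+685/1269·τ+880/1269·τ²+-2479/11421·τ³=-15767/9024

  seg 0: a=-4 b=8297/5076 c=0 d=-3221/45684
  seg 1: a=-1 b=-683/2538 c=-3221/5076 d=683/5076
  seg 2: a=-3 b=-1009/846 c=877/5076 d=881/10152
  seg 3: a=-4 b=685/1269 c=880/1269 d=-2479/11421
  seg 4: a=-2 b=-1472/1269 c=-533/423 d=533/1269
S(37/4) = -15767/9024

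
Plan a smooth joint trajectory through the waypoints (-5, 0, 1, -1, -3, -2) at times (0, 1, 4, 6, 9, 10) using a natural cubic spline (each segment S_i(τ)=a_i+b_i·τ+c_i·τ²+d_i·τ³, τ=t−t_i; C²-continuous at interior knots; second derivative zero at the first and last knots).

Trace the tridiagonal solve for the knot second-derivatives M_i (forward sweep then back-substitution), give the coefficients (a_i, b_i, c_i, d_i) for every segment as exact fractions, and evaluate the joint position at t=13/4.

Δ: Δ0=5, Δ1=1/3, Δ2=-1, Δ3=-2/3, Δ4=1
row 1: diag=8, rhs=-28; c'=3/8, d'=-7/2
row 2: denom=10−3·3/8=71/8; d'=(-8−3·-7/2)/(71/8)=20/71
row 3: denom=10−2·16/71=678/71; d'=(2−2·20/71)/(678/71)=17/113
row 4: denom=8−3·71/226=1595/226; d'=(10−3·17/113)/(1595/226)=2158/1595
back: M4=2158/1595
back: M3=17/113−71/226·2158/1595=-438/1595
back: M2=20/71−16/71·-438/1595=548/1595
back: M1=-7/2−3/8·548/1595=-5788/1595
M: M0=0, M1=-5788/1595, M2=548/1595, M3=-438/1595, M4=2158/1595, M5=0
seg 0: a=-5, c=M0/2=0, d=(M1−M0)/(6·1)=-2894/4785, b=Δ0−h0·(2M0+M1)/6=26819/4785
seg 1: a=0, c=M1/2=-2894/1595, d=(M2−M1)/(6·3)=32/145, b=Δ1−h1·(2M1+M2)/6=18137/4785
seg 2: a=1, c=M2/2=274/1595, d=(M3−M2)/(6·2)=-17/330, b=Δ2−h2·(2M2+M3)/6=-5443/4785
seg 3: a=-1, c=M3/2=-219/1595, d=(M4−M3)/(6·3)=118/1305, b=Δ3−h3·(2M3+M4)/6=-5113/4785
seg 4: a=-3, c=M4/2=1079/1595, d=(M5−M4)/(6·1)=-1079/4785, b=Δ4−h4·(2M4+M5)/6=2627/4785
t_q=13/4 → seg 1, τ=9/4; S=0+18137/4785·τ+-2894/1595·τ²+32/145·τ³=23691/12760

  seg 0: a=-5 b=26819/4785 c=0 d=-2894/4785
  seg 1: a=0 b=18137/4785 c=-2894/1595 d=32/145
  seg 2: a=1 b=-5443/4785 c=274/1595 d=-17/330
  seg 3: a=-1 b=-5113/4785 c=-219/1595 d=118/1305
  seg 4: a=-3 b=2627/4785 c=1079/1595 d=-1079/4785
S(13/4) = 23691/12760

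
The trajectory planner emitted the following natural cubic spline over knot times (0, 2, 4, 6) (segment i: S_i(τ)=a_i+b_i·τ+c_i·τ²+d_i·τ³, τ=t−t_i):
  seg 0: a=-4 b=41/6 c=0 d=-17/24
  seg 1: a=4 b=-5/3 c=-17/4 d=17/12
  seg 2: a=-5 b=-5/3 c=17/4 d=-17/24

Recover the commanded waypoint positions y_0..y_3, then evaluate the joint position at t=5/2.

y_0=-4 y_1=4 y_2=-5 y_3=3
S(5/2) = 73/32

y_0 = S_0(0) = a_0 = -4
y_1 = S_1(0) = a_1 = 4
y_2 = S_2(0) = a_2 = -5
y_3 = S_2(2) = 3
t_q=5/2 is in segment 1 (τ=1/2); S_1(τ)=73/32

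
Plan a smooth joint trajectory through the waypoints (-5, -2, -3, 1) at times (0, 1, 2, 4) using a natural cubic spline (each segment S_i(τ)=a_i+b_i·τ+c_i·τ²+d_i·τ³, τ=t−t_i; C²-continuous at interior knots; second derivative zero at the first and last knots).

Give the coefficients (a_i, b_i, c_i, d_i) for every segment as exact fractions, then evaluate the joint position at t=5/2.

Δ: Δ0=3, Δ1=-1, Δ2=2
row 1: diag=4, rhs=-24; c'=1/4, d'=-6
row 2: denom=6−1·1/4=23/4; d'=(18−1·-6)/(23/4)=96/23
back: M2=96/23
back: M1=-6−1/4·96/23=-162/23
M: M0=0, M1=-162/23, M2=96/23, M3=0
seg 0: a=-5, c=M0/2=0, d=(M1−M0)/(6·1)=-27/23, b=Δ0−h0·(2M0+M1)/6=96/23
seg 1: a=-2, c=M1/2=-81/23, d=(M2−M1)/(6·1)=43/23, b=Δ1−h1·(2M1+M2)/6=15/23
seg 2: a=-3, c=M2/2=48/23, d=(M3−M2)/(6·2)=-8/23, b=Δ2−h2·(2M2+M3)/6=-18/23
t_q=5/2 → seg 2, τ=1/2; S=-3+-18/23·τ+48/23·τ²+-8/23·τ³=-67/23

  seg 0: a=-5 b=96/23 c=0 d=-27/23
  seg 1: a=-2 b=15/23 c=-81/23 d=43/23
  seg 2: a=-3 b=-18/23 c=48/23 d=-8/23
S(5/2) = -67/23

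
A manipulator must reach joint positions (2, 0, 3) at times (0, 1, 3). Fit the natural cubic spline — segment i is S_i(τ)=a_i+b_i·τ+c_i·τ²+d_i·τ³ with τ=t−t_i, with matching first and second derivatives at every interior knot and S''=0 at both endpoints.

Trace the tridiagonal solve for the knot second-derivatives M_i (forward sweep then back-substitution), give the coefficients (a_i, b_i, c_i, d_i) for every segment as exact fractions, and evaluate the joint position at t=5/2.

Δ: Δ0=-2, Δ1=3/2
row 1: diag=6, rhs=21; c'=1/3, d'=7/2
back: M1=7/2
M: M0=0, M1=7/2, M2=0
seg 0: a=2, c=M0/2=0, d=(M1−M0)/(6·1)=7/12, b=Δ0−h0·(2M0+M1)/6=-31/12
seg 1: a=0, c=M1/2=7/4, d=(M2−M1)/(6·2)=-7/24, b=Δ1−h1·(2M1+M2)/6=-5/6
t_q=5/2 → seg 1, τ=3/2; S=0+-5/6·τ+7/4·τ²+-7/24·τ³=109/64

  seg 0: a=2 b=-31/12 c=0 d=7/12
  seg 1: a=0 b=-5/6 c=7/4 d=-7/24
S(5/2) = 109/64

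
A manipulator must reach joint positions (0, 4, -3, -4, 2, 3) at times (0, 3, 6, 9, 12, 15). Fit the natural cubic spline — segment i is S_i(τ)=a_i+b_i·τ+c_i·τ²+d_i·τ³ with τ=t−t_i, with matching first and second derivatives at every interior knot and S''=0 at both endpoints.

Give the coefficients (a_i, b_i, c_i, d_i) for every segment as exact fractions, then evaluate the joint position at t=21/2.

  seg 0: a=0 b=503/209 c=0 d=-673/5643
  seg 1: a=4 b=-170/209 c=-673/627 d=1066/5643
  seg 2: a=-3 b=-450/209 c=131/209 d=-2/297
  seg 3: a=-4 b=298/209 c=355/627 d=-235/1881
  seg 4: a=2 b=303/209 c=-350/627 d=350/5643
S(21/2) = -1687/1672

Δ: Δ0=4/3, Δ1=-7/3, Δ2=-1/3, Δ3=2, Δ4=1/3
row 1: diag=12, rhs=-22; c'=1/4, d'=-11/6
row 2: denom=12−3·1/4=45/4; d'=(12−3·-11/6)/(45/4)=14/9
row 3: denom=12−3·4/15=56/5; d'=(14−3·14/9)/(56/5)=5/6
row 4: denom=12−3·15/56=627/56; d'=(-10−3·5/6)/(627/56)=-700/627
back: M4=-700/627
back: M3=5/6−15/56·-700/627=710/627
back: M2=14/9−4/15·710/627=262/209
back: M1=-11/6−1/4·262/209=-1346/627
M: M0=0, M1=-1346/627, M2=262/209, M3=710/627, M4=-700/627, M5=0
seg 0: a=0, c=M0/2=0, d=(M1−M0)/(6·3)=-673/5643, b=Δ0−h0·(2M0+M1)/6=503/209
seg 1: a=4, c=M1/2=-673/627, d=(M2−M1)/(6·3)=1066/5643, b=Δ1−h1·(2M1+M2)/6=-170/209
seg 2: a=-3, c=M2/2=131/209, d=(M3−M2)/(6·3)=-2/297, b=Δ2−h2·(2M2+M3)/6=-450/209
seg 3: a=-4, c=M3/2=355/627, d=(M4−M3)/(6·3)=-235/1881, b=Δ3−h3·(2M3+M4)/6=298/209
seg 4: a=2, c=M4/2=-350/627, d=(M5−M4)/(6·3)=350/5643, b=Δ4−h4·(2M4+M5)/6=303/209
t_q=21/2 → seg 3, τ=3/2; S=-4+298/209·τ+355/627·τ²+-235/1881·τ³=-1687/1672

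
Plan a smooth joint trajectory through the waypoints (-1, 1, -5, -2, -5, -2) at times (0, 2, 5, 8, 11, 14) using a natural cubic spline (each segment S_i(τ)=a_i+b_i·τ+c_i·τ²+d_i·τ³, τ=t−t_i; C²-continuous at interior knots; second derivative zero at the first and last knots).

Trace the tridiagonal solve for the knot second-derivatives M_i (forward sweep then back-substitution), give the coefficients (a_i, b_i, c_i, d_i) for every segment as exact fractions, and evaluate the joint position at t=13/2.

Δ: Δ0=1, Δ1=-2, Δ2=1, Δ3=-1, Δ4=1
row 1: diag=10, rhs=-18; c'=3/10, d'=-9/5
row 2: denom=12−3·3/10=111/10; d'=(18−3·-9/5)/(111/10)=78/37
row 3: denom=12−3·10/37=414/37; d'=(-12−3·78/37)/(414/37)=-113/69
row 4: denom=12−3·37/138=515/46; d'=(12−3·-113/69)/(515/46)=778/515
back: M4=778/515
back: M3=-113/69−37/138·778/515=-1052/515
back: M2=78/37−10/37·-1052/515=274/103
back: M1=-9/5−3/10·274/103=-1338/515
M: M0=0, M1=-1338/515, M2=274/103, M3=-1052/515, M4=778/515, M5=0
seg 0: a=-1, c=M0/2=0, d=(M1−M0)/(6·2)=-223/1030, b=Δ0−h0·(2M0+M1)/6=961/515
seg 1: a=1, c=M1/2=-669/515, d=(M2−M1)/(6·3)=1354/4635, b=Δ1−h1·(2M1+M2)/6=-377/515
seg 2: a=-5, c=M2/2=137/103, d=(M3−M2)/(6·3)=-1211/4635, b=Δ2−h2·(2M2+M3)/6=-329/515
seg 3: a=-2, c=M3/2=-526/515, d=(M4−M3)/(6·3)=61/309, b=Δ3−h3·(2M3+M4)/6=148/515
seg 4: a=-5, c=M4/2=389/515, d=(M5−M4)/(6·3)=-389/4635, b=Δ4−h4·(2M4+M5)/6=-263/515
t_q=13/2 → seg 2, τ=3/2; S=-5+-329/515·τ+137/103·τ²+-1211/4635·τ³=-15851/4120

  seg 0: a=-1 b=961/515 c=0 d=-223/1030
  seg 1: a=1 b=-377/515 c=-669/515 d=1354/4635
  seg 2: a=-5 b=-329/515 c=137/103 d=-1211/4635
  seg 3: a=-2 b=148/515 c=-526/515 d=61/309
  seg 4: a=-5 b=-263/515 c=389/515 d=-389/4635
S(13/2) = -15851/4120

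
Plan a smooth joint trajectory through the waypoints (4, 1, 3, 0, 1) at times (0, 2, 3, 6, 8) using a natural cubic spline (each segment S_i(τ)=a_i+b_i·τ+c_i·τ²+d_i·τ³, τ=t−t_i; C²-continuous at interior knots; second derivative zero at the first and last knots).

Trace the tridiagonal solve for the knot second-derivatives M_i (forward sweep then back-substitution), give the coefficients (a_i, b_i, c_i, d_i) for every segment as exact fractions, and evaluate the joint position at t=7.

  seg 0: a=4 b=-595/208 c=0 d=283/832
  seg 1: a=1 b=127/104 c=849/416 d=-525/416
  seg 2: a=3 b=631/416 c=-363/208 d=29/96
  seg 3: a=0 b=-83/104 c=405/416 d=-135/832
S(7) = 11/832

Δ: Δ0=-3/2, Δ1=2, Δ2=-1, Δ3=1/2
row 1: diag=6, rhs=21; c'=1/6, d'=7/2
row 2: denom=8−1·1/6=47/6; d'=(-18−1·7/2)/(47/6)=-129/47
row 3: denom=10−3·18/47=416/47; d'=(9−3·-129/47)/(416/47)=405/208
back: M3=405/208
back: M2=-129/47−18/47·405/208=-363/104
back: M1=7/2−1/6·-363/104=849/208
M: M0=0, M1=849/208, M2=-363/104, M3=405/208, M4=0
seg 0: a=4, c=M0/2=0, d=(M1−M0)/(6·2)=283/832, b=Δ0−h0·(2M0+M1)/6=-595/208
seg 1: a=1, c=M1/2=849/416, d=(M2−M1)/(6·1)=-525/416, b=Δ1−h1·(2M1+M2)/6=127/104
seg 2: a=3, c=M2/2=-363/208, d=(M3−M2)/(6·3)=29/96, b=Δ2−h2·(2M2+M3)/6=631/416
seg 3: a=0, c=M3/2=405/416, d=(M4−M3)/(6·2)=-135/832, b=Δ3−h3·(2M3+M4)/6=-83/104
t_q=7 → seg 3, τ=1; S=0+-83/104·τ+405/416·τ²+-135/832·τ³=11/832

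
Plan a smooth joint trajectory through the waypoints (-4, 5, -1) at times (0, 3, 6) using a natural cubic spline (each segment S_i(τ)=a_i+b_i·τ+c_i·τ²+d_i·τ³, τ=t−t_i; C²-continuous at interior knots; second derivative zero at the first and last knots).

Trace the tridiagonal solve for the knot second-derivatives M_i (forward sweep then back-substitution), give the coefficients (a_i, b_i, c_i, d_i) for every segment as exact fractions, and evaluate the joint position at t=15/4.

  seg 0: a=-4 b=17/4 c=0 d=-5/36
  seg 1: a=5 b=1/2 c=-5/4 d=5/36
S(15/4) = 1211/256

Δ: Δ0=3, Δ1=-2
row 1: diag=12, rhs=-30; c'=1/4, d'=-5/2
back: M1=-5/2
M: M0=0, M1=-5/2, M2=0
seg 0: a=-4, c=M0/2=0, d=(M1−M0)/(6·3)=-5/36, b=Δ0−h0·(2M0+M1)/6=17/4
seg 1: a=5, c=M1/2=-5/4, d=(M2−M1)/(6·3)=5/36, b=Δ1−h1·(2M1+M2)/6=1/2
t_q=15/4 → seg 1, τ=3/4; S=5+1/2·τ+-5/4·τ²+5/36·τ³=1211/256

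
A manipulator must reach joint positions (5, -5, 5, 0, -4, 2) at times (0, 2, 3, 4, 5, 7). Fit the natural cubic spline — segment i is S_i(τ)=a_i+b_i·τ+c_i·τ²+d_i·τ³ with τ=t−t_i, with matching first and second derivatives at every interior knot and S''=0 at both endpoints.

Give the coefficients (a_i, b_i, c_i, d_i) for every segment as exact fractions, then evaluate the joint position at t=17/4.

Δ: Δ0=-5, Δ1=10, Δ2=-5, Δ3=-4, Δ4=3
row 1: diag=6, rhs=90; c'=1/6, d'=15
row 2: denom=4−1·1/6=23/6; d'=(-90−1·15)/(23/6)=-630/23
row 3: denom=4−1·6/23=86/23; d'=(6−1·-630/23)/(86/23)=384/43
row 4: denom=6−1·23/86=493/86; d'=(42−1·384/43)/(493/86)=2844/493
back: M4=2844/493
back: M3=384/43−23/86·2844/493=3642/493
back: M2=-630/23−6/23·3642/493=-14454/493
back: M1=15−1/6·-14454/493=9804/493
M: M0=0, M1=9804/493, M2=-14454/493, M3=3642/493, M4=2844/493, M5=0
seg 0: a=5, c=M0/2=0, d=(M1−M0)/(6·2)=817/493, b=Δ0−h0·(2M0+M1)/6=-5733/493
seg 1: a=-5, c=M1/2=4902/493, d=(M2−M1)/(6·1)=-4043/493, b=Δ1−h1·(2M1+M2)/6=4071/493
seg 2: a=5, c=M2/2=-7227/493, d=(M3−M2)/(6·1)=104/17, b=Δ2−h2·(2M2+M3)/6=1746/493
seg 3: a=0, c=M3/2=1821/493, d=(M4−M3)/(6·1)=-133/493, b=Δ3−h3·(2M3+M4)/6=-3660/493
seg 4: a=-4, c=M4/2=1422/493, d=(M5−M4)/(6·2)=-237/493, b=Δ4−h4·(2M4+M5)/6=-417/493
t_q=17/4 → seg 3, τ=1/4; S=0+-3660/493·τ+1821/493·τ²+-133/493·τ³=-51409/31552

  seg 0: a=5 b=-5733/493 c=0 d=817/493
  seg 1: a=-5 b=4071/493 c=4902/493 d=-4043/493
  seg 2: a=5 b=1746/493 c=-7227/493 d=104/17
  seg 3: a=0 b=-3660/493 c=1821/493 d=-133/493
  seg 4: a=-4 b=-417/493 c=1422/493 d=-237/493
S(17/4) = -51409/31552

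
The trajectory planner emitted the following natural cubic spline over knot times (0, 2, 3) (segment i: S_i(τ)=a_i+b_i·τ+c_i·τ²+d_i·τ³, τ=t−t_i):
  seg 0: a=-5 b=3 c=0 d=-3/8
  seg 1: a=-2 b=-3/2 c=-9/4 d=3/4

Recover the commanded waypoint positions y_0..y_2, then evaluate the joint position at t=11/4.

y_0 = S_0(0) = a_0 = -5
y_1 = S_1(0) = a_1 = -2
y_2 = S_1(1) = -5
t_q=11/4 is in segment 1 (τ=3/4); S_1(τ)=-1043/256

y_0=-5 y_1=-2 y_2=-5
S(11/4) = -1043/256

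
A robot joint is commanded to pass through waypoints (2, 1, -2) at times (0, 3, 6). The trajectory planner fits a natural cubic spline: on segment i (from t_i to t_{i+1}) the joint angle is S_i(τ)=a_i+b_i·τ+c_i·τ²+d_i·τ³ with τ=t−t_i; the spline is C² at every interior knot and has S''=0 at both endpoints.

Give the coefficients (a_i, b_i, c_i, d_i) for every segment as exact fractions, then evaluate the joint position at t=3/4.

  seg 0: a=2 b=-1/6 c=0 d=-1/54
  seg 1: a=1 b=-2/3 c=-1/6 d=1/54
S(3/4) = 239/128

Δ: Δ0=-1/3, Δ1=-1
row 1: diag=12, rhs=-4; c'=1/4, d'=-1/3
back: M1=-1/3
M: M0=0, M1=-1/3, M2=0
seg 0: a=2, c=M0/2=0, d=(M1−M0)/(6·3)=-1/54, b=Δ0−h0·(2M0+M1)/6=-1/6
seg 1: a=1, c=M1/2=-1/6, d=(M2−M1)/(6·3)=1/54, b=Δ1−h1·(2M1+M2)/6=-2/3
t_q=3/4 → seg 0, τ=3/4; S=2+-1/6·τ+0·τ²+-1/54·τ³=239/128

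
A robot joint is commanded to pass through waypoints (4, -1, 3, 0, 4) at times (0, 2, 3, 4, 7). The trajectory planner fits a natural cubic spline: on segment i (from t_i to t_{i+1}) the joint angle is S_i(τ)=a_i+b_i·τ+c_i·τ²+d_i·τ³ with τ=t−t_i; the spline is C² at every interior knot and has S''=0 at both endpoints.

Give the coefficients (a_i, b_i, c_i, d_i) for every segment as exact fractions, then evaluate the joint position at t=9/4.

Δ: Δ0=-5/2, Δ1=4, Δ2=-3, Δ3=4/3
row 1: diag=6, rhs=39; c'=1/6, d'=13/2
row 2: denom=4−1·1/6=23/6; d'=(-42−1·13/2)/(23/6)=-291/23
row 3: denom=8−1·6/23=178/23; d'=(26−1·-291/23)/(178/23)=889/178
back: M3=889/178
back: M2=-291/23−6/23·889/178=-1242/89
back: M1=13/2−1/6·-1242/89=1571/178
M: M0=0, M1=1571/178, M2=-1242/89, M3=889/178, M4=0
seg 0: a=4, c=M0/2=0, d=(M1−M0)/(6·2)=1571/2136, b=Δ0−h0·(2M0+M1)/6=-1453/267
seg 1: a=-1, c=M1/2=1571/356, d=(M2−M1)/(6·1)=-4055/1068, b=Δ1−h1·(2M1+M2)/6=1807/534
seg 2: a=3, c=M2/2=-621/89, d=(M3−M2)/(6·1)=3373/1068, b=Δ2−h2·(2M2+M3)/6=875/1068
seg 3: a=0, c=M3/2=889/356, d=(M4−M3)/(6·3)=-889/3204, b=Δ3−h3·(2M3+M4)/6=-1955/534
t_q=9/4 → seg 1, τ=1/4; S=-1+1807/534·τ+1571/356·τ²+-4055/1068·τ³=1423/22784

  seg 0: a=4 b=-1453/267 c=0 d=1571/2136
  seg 1: a=-1 b=1807/534 c=1571/356 d=-4055/1068
  seg 2: a=3 b=875/1068 c=-621/89 d=3373/1068
  seg 3: a=0 b=-1955/534 c=889/356 d=-889/3204
S(9/4) = 1423/22784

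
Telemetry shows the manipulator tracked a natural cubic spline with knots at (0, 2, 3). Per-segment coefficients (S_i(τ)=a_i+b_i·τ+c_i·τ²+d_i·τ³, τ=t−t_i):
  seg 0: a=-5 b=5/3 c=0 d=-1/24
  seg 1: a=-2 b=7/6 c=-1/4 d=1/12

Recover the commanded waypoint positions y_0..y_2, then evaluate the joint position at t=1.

y_0=-5 y_1=-2 y_2=-1
S(1) = -27/8

y_0 = S_0(0) = a_0 = -5
y_1 = S_1(0) = a_1 = -2
y_2 = S_1(1) = -1
t_q=1 is in segment 0 (τ=1); S_0(τ)=-27/8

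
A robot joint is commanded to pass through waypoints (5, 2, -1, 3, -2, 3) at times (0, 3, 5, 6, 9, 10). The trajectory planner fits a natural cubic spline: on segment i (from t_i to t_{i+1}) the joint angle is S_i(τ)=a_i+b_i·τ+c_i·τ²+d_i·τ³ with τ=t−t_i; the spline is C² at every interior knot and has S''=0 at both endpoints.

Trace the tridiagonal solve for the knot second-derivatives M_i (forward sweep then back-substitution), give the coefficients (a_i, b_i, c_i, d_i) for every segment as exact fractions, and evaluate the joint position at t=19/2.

  seg 0: a=5 b=-31/300 c=0 d=-269/2700
  seg 1: a=2 b=-419/150 c=-269/300 d=463/600
  seg 2: a=-1 b=72/25 c=56/15 d=-196/75
  seg 3: a=3 b=188/75 c=-308/75 d=611/675
  seg 4: a=-2 b=173/75 c=101/25 d=-101/75
S(19/2) = -1/200

Δ: Δ0=-1, Δ1=-3/2, Δ2=4, Δ3=-5/3, Δ4=5
row 1: diag=10, rhs=-3; c'=1/5, d'=-3/10
row 2: denom=6−2·1/5=28/5; d'=(33−2·-3/10)/(28/5)=6
row 3: denom=8−1·5/28=219/28; d'=(-34−1·6)/(219/28)=-1120/219
row 4: denom=8−3·28/73=500/73; d'=(40−3·-1120/219)/(500/73)=202/25
back: M4=202/25
back: M3=-1120/219−28/73·202/25=-616/75
back: M2=6−5/28·-616/75=112/15
back: M1=-3/10−1/5·112/15=-269/150
M: M0=0, M1=-269/150, M2=112/15, M3=-616/75, M4=202/25, M5=0
seg 0: a=5, c=M0/2=0, d=(M1−M0)/(6·3)=-269/2700, b=Δ0−h0·(2M0+M1)/6=-31/300
seg 1: a=2, c=M1/2=-269/300, d=(M2−M1)/(6·2)=463/600, b=Δ1−h1·(2M1+M2)/6=-419/150
seg 2: a=-1, c=M2/2=56/15, d=(M3−M2)/(6·1)=-196/75, b=Δ2−h2·(2M2+M3)/6=72/25
seg 3: a=3, c=M3/2=-308/75, d=(M4−M3)/(6·3)=611/675, b=Δ3−h3·(2M3+M4)/6=188/75
seg 4: a=-2, c=M4/2=101/25, d=(M5−M4)/(6·1)=-101/75, b=Δ4−h4·(2M4+M5)/6=173/75
t_q=19/2 → seg 4, τ=1/2; S=-2+173/75·τ+101/25·τ²+-101/75·τ³=-1/200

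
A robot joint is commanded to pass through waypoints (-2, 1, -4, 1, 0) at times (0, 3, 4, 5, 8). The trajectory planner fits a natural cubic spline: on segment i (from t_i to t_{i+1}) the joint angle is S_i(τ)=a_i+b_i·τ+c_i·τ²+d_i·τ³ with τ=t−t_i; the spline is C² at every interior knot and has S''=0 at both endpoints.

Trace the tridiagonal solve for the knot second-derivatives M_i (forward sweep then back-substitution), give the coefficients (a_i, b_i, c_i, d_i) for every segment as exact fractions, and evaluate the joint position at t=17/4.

Δ: Δ0=1, Δ1=-5, Δ2=5, Δ3=-1/3
row 1: diag=8, rhs=-36; c'=1/8, d'=-9/2
row 2: denom=4−1·1/8=31/8; d'=(60−1·-9/2)/(31/8)=516/31
row 3: denom=8−1·8/31=240/31; d'=(-32−1·516/31)/(240/31)=-377/60
back: M3=-377/60
back: M2=516/31−8/31·-377/60=274/15
back: M1=-9/2−1/8·274/15=-407/60
M: M0=0, M1=-407/60, M2=274/15, M3=-377/60, M4=0
seg 0: a=-2, c=M0/2=0, d=(M1−M0)/(6·3)=-407/1080, b=Δ0−h0·(2M0+M1)/6=527/120
seg 1: a=1, c=M1/2=-407/120, d=(M2−M1)/(6·1)=167/40, b=Δ1−h1·(2M1+M2)/6=-347/60
seg 2: a=-4, c=M2/2=137/15, d=(M3−M2)/(6·1)=-491/120, b=Δ2−h2·(2M2+M3)/6=-1/24
seg 3: a=1, c=M3/2=-377/120, d=(M4−M3)/(6·3)=377/1080, b=Δ3−h3·(2M3+M4)/6=119/20
t_q=17/4 → seg 2, τ=1/4; S=-4+-1/24·τ+137/15·τ²+-491/120·τ³=-8969/2560

  seg 0: a=-2 b=527/120 c=0 d=-407/1080
  seg 1: a=1 b=-347/60 c=-407/120 d=167/40
  seg 2: a=-4 b=-1/24 c=137/15 d=-491/120
  seg 3: a=1 b=119/20 c=-377/120 d=377/1080
S(17/4) = -8969/2560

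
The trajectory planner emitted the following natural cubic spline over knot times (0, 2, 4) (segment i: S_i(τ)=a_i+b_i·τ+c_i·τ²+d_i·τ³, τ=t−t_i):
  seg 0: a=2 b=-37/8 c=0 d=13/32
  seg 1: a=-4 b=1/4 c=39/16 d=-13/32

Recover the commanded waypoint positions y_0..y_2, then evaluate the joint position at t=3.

y_0 = S_0(0) = a_0 = 2
y_1 = S_1(0) = a_1 = -4
y_2 = S_1(2) = 3
t_q=3 is in segment 1 (τ=1); S_1(τ)=-55/32

y_0=2 y_1=-4 y_2=3
S(3) = -55/32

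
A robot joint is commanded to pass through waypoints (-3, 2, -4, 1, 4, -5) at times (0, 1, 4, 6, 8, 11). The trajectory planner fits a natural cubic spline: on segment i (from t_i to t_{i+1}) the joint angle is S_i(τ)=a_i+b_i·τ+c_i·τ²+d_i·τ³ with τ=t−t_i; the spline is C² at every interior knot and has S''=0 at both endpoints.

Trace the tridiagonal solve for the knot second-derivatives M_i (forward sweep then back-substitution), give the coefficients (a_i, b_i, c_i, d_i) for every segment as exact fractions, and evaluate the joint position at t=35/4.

  seg 0: a=-3 b=2621/423 c=0 d=-506/423
  seg 1: a=2 b=1103/423 c=-506/141 d=2605/3807
  seg 2: a=-4 b=-190/423 c=1087/423 d=-1853/3384
  seg 3: a=1 b=919/282 c=-1211/1692 d=-277/3384
  seg 4: a=4 b=-248/423 c=-1021/846 d=1021/7614
S(35/4) = 17675/6016

Δ: Δ0=5, Δ1=-2, Δ2=5/2, Δ3=3/2, Δ4=-3
row 1: diag=8, rhs=-42; c'=3/8, d'=-21/4
row 2: denom=10−3·3/8=71/8; d'=(27−3·-21/4)/(71/8)=342/71
row 3: denom=8−2·16/71=536/71; d'=(-6−2·342/71)/(536/71)=-555/268
row 4: denom=10−2·71/268=1269/134; d'=(-27−2·-555/268)/(1269/134)=-1021/423
back: M4=-1021/423
back: M3=-555/268−71/268·-1021/423=-1211/846
back: M2=342/71−16/71·-1211/846=2174/423
back: M1=-21/4−3/8·2174/423=-1012/141
M: M0=0, M1=-1012/141, M2=2174/423, M3=-1211/846, M4=-1021/423, M5=0
seg 0: a=-3, c=M0/2=0, d=(M1−M0)/(6·1)=-506/423, b=Δ0−h0·(2M0+M1)/6=2621/423
seg 1: a=2, c=M1/2=-506/141, d=(M2−M1)/(6·3)=2605/3807, b=Δ1−h1·(2M1+M2)/6=1103/423
seg 2: a=-4, c=M2/2=1087/423, d=(M3−M2)/(6·2)=-1853/3384, b=Δ2−h2·(2M2+M3)/6=-190/423
seg 3: a=1, c=M3/2=-1211/1692, d=(M4−M3)/(6·2)=-277/3384, b=Δ3−h3·(2M3+M4)/6=919/282
seg 4: a=4, c=M4/2=-1021/846, d=(M5−M4)/(6·3)=1021/7614, b=Δ4−h4·(2M4+M5)/6=-248/423
t_q=35/4 → seg 4, τ=3/4; S=4+-248/423·τ+-1021/846·τ²+1021/7614·τ³=17675/6016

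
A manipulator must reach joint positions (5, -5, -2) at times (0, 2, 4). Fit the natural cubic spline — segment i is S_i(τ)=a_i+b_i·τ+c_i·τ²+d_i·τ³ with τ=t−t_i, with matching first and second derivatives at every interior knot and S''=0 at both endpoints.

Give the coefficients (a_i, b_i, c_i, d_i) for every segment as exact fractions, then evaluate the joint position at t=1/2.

Δ: Δ0=-5, Δ1=3/2
row 1: diag=8, rhs=39; c'=1/4, d'=39/8
back: M1=39/8
M: M0=0, M1=39/8, M2=0
seg 0: a=5, c=M0/2=0, d=(M1−M0)/(6·2)=13/32, b=Δ0−h0·(2M0+M1)/6=-53/8
seg 1: a=-5, c=M1/2=39/16, d=(M2−M1)/(6·2)=-13/32, b=Δ1−h1·(2M1+M2)/6=-7/4
t_q=1/2 → seg 0, τ=1/2; S=5+-53/8·τ+0·τ²+13/32·τ³=445/256

  seg 0: a=5 b=-53/8 c=0 d=13/32
  seg 1: a=-5 b=-7/4 c=39/16 d=-13/32
S(1/2) = 445/256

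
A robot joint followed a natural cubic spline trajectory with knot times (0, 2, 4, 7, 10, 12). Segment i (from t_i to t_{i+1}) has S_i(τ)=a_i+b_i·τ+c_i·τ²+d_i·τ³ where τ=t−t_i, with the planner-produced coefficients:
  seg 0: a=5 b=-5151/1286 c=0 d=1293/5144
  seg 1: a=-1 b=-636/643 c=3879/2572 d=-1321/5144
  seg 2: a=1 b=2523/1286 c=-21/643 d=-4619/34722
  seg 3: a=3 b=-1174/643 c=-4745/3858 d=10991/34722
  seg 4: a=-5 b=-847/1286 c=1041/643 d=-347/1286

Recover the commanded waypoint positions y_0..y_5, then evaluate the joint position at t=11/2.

y_0 = S_0(0) = a_0 = 5
y_1 = S_1(0) = a_1 = -1
y_2 = S_2(0) = a_2 = 1
y_3 = S_3(0) = a_3 = 3
y_4 = S_4(0) = a_4 = -5
y_5 = S_4(2) = -2
t_q=11/2 is in segment 2 (τ=3/2); S_2(τ)=35189/10288

y_0=5 y_1=-1 y_2=1 y_3=3 y_4=-5 y_5=-2
S(11/2) = 35189/10288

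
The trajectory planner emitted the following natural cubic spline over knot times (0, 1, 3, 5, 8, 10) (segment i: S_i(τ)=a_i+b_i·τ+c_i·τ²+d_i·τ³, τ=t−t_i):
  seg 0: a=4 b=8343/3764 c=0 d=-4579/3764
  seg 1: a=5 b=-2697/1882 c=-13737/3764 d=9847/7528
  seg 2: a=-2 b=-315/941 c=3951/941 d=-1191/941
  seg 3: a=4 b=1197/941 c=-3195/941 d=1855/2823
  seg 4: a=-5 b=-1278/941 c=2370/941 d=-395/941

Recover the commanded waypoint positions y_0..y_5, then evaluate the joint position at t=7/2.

y_0=4 y_1=5 y_2=-2 y_3=4 y_4=-5 y_5=-1
S(7/2) = -9605/7528

y_0 = S_0(0) = a_0 = 4
y_1 = S_1(0) = a_1 = 5
y_2 = S_2(0) = a_2 = -2
y_3 = S_3(0) = a_3 = 4
y_4 = S_4(0) = a_4 = -5
y_5 = S_4(2) = -1
t_q=7/2 is in segment 2 (τ=1/2); S_2(τ)=-9605/7528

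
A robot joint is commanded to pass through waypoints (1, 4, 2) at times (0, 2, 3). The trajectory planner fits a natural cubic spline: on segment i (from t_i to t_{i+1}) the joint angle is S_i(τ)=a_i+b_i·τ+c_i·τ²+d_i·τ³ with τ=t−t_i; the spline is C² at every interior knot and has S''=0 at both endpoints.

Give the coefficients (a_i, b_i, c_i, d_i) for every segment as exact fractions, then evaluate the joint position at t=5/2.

Δ: Δ0=3/2, Δ1=-2
row 1: diag=6, rhs=-21; c'=1/6, d'=-7/2
back: M1=-7/2
M: M0=0, M1=-7/2, M2=0
seg 0: a=1, c=M0/2=0, d=(M1−M0)/(6·2)=-7/24, b=Δ0−h0·(2M0+M1)/6=8/3
seg 1: a=4, c=M1/2=-7/4, d=(M2−M1)/(6·1)=7/12, b=Δ1−h1·(2M1+M2)/6=-5/6
t_q=5/2 → seg 1, τ=1/2; S=4+-5/6·τ+-7/4·τ²+7/12·τ³=103/32

  seg 0: a=1 b=8/3 c=0 d=-7/24
  seg 1: a=4 b=-5/6 c=-7/4 d=7/12
S(5/2) = 103/32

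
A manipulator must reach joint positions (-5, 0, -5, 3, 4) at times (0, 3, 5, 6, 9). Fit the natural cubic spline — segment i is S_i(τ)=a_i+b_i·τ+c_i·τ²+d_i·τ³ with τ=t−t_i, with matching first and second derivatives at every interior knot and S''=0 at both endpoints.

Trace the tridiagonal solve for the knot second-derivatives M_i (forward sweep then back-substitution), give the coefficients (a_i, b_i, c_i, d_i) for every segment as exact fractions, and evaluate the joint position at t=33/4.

Δ: Δ0=5/3, Δ1=-5/2, Δ2=8, Δ3=1/3
row 1: diag=10, rhs=-25; c'=1/5, d'=-5/2
row 2: denom=6−2·1/5=28/5; d'=(63−2·-5/2)/(28/5)=85/7
row 3: denom=8−1·5/28=219/28; d'=(-46−1·85/7)/(219/28)=-1628/219
back: M3=-1628/219
back: M2=85/7−5/28·-1628/219=2950/219
back: M1=-5/2−1/5·2950/219=-2275/438
M: M0=0, M1=-2275/438, M2=2950/219, M3=-1628/219, M4=0
seg 0: a=-5, c=M0/2=0, d=(M1−M0)/(6·3)=-2275/7884, b=Δ0−h0·(2M0+M1)/6=1245/292
seg 1: a=0, c=M1/2=-2275/876, d=(M2−M1)/(6·2)=2725/1752, b=Δ1−h1·(2M1+M2)/6=-515/146
seg 2: a=-5, c=M2/2=1475/219, d=(M3−M2)/(6·1)=-763/219, b=Δ2−h2·(2M2+M3)/6=1040/219
seg 3: a=3, c=M3/2=-814/219, d=(M4−M3)/(6·3)=814/1971, b=Δ3−h3·(2M3+M4)/6=567/73
t_q=33/4 → seg 3, τ=9/4; S=3+567/73·τ+-814/219·τ²+814/1971·τ³=14865/2336

  seg 0: a=-5 b=1245/292 c=0 d=-2275/7884
  seg 1: a=0 b=-515/146 c=-2275/876 d=2725/1752
  seg 2: a=-5 b=1040/219 c=1475/219 d=-763/219
  seg 3: a=3 b=567/73 c=-814/219 d=814/1971
S(33/4) = 14865/2336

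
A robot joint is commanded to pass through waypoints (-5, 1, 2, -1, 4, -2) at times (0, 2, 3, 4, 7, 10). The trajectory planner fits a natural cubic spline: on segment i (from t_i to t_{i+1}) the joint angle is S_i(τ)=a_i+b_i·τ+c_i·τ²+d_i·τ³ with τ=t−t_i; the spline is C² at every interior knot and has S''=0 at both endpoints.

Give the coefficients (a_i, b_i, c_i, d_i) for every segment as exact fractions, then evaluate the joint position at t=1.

Δ: Δ0=3, Δ1=1, Δ2=-3, Δ3=5/3, Δ4=-2
row 1: diag=6, rhs=-12; c'=1/6, d'=-2
row 2: denom=4−1·1/6=23/6; d'=(-24−1·-2)/(23/6)=-132/23
row 3: denom=8−1·6/23=178/23; d'=(28−1·-132/23)/(178/23)=388/89
row 4: denom=12−3·69/178=1929/178; d'=(-22−3·388/89)/(1929/178)=-6244/1929
back: M4=-6244/1929
back: M3=388/89−69/178·-6244/1929=3610/643
back: M2=-132/23−6/23·3610/643=-4632/643
back: M1=-2−1/6·-4632/643=-514/643
M: M0=0, M1=-514/643, M2=-4632/643, M3=3610/643, M4=-6244/1929, M5=0
seg 0: a=-5, c=M0/2=0, d=(M1−M0)/(6·2)=-257/3858, b=Δ0−h0·(2M0+M1)/6=6301/1929
seg 1: a=1, c=M1/2=-257/643, d=(M2−M1)/(6·1)=-2059/1929, b=Δ1−h1·(2M1+M2)/6=4759/1929
seg 2: a=2, c=M2/2=-2316/643, d=(M3−M2)/(6·1)=4121/1929, b=Δ2−h2·(2M2+M3)/6=-2960/1929
seg 3: a=-1, c=M3/2=1805/643, d=(M4−M3)/(6·3)=-8537/17361, b=Δ3−h3·(2M3+M4)/6=-4493/1929
seg 4: a=4, c=M4/2=-3122/1929, d=(M5−M4)/(6·3)=3122/17361, b=Δ4−h4·(2M4+M5)/6=2386/1929
t_q=1 → seg 0, τ=1; S=-5+6301/1929·τ+0·τ²+-257/3858·τ³=-2315/1286

  seg 0: a=-5 b=6301/1929 c=0 d=-257/3858
  seg 1: a=1 b=4759/1929 c=-257/643 d=-2059/1929
  seg 2: a=2 b=-2960/1929 c=-2316/643 d=4121/1929
  seg 3: a=-1 b=-4493/1929 c=1805/643 d=-8537/17361
  seg 4: a=4 b=2386/1929 c=-3122/1929 d=3122/17361
S(1) = -2315/1286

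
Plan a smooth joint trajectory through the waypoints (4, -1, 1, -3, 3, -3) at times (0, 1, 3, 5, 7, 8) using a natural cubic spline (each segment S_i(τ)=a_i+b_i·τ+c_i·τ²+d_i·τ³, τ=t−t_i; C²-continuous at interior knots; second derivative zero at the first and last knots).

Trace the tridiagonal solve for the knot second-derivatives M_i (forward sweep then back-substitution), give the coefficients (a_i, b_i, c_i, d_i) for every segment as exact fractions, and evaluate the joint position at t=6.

Δ: Δ0=-5, Δ1=1, Δ2=-2, Δ3=3, Δ4=-6
row 1: diag=6, rhs=36; c'=1/3, d'=6
row 2: denom=8−2·1/3=22/3; d'=(-18−2·6)/(22/3)=-45/11
row 3: denom=8−2·3/11=82/11; d'=(30−2·-45/11)/(82/11)=210/41
row 4: denom=6−2·11/41=224/41; d'=(-54−2·210/41)/(224/41)=-1317/112
back: M4=-1317/112
back: M3=210/41−11/41·-1317/112=927/112
back: M2=-45/11−3/11·927/112=-711/112
back: M1=6−1/3·-711/112=909/112
M: M0=0, M1=909/112, M2=-711/112, M3=927/112, M4=-1317/112, M5=0
seg 0: a=4, c=M0/2=0, d=(M1−M0)/(6·1)=303/224, b=Δ0−h0·(2M0+M1)/6=-1423/224
seg 1: a=-1, c=M1/2=909/224, d=(M2−M1)/(6·2)=-135/112, b=Δ1−h1·(2M1+M2)/6=-257/112
seg 2: a=1, c=M2/2=-711/224, d=(M3−M2)/(6·2)=39/32, b=Δ2−h2·(2M2+M3)/6=-59/112
seg 3: a=-3, c=M3/2=927/224, d=(M4−M3)/(6·2)=-187/112, b=Δ3−h3·(2M3+M4)/6=157/112
seg 4: a=3, c=M4/2=-1317/224, d=(M5−M4)/(6·1)=439/224, b=Δ4−h4·(2M4+M5)/6=-233/112
t_q=6 → seg 3, τ=1; S=-3+157/112·τ+927/224·τ²+-187/112·τ³=195/224

  seg 0: a=4 b=-1423/224 c=0 d=303/224
  seg 1: a=-1 b=-257/112 c=909/224 d=-135/112
  seg 2: a=1 b=-59/112 c=-711/224 d=39/32
  seg 3: a=-3 b=157/112 c=927/224 d=-187/112
  seg 4: a=3 b=-233/112 c=-1317/224 d=439/224
S(6) = 195/224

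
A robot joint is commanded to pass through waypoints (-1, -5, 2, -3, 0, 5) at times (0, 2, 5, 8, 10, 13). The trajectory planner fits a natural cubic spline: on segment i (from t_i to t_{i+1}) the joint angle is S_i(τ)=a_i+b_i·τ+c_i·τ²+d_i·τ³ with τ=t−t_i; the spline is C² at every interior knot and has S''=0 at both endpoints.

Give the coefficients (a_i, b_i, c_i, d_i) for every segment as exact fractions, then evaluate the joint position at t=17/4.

Δ: Δ0=-2, Δ1=7/3, Δ2=-5/3, Δ3=3/2, Δ4=5/3
row 1: diag=10, rhs=26; c'=3/10, d'=13/5
row 2: denom=12−3·3/10=111/10; d'=(-24−3·13/5)/(111/10)=-106/37
row 3: denom=10−3·10/37=340/37; d'=(19−3·-106/37)/(340/37)=1021/340
row 4: denom=10−2·37/170=813/85; d'=(1−2·1021/340)/(813/85)=-851/1626
back: M4=-851/1626
back: M3=1021/340−37/170·-851/1626=2534/813
back: M2=-106/37−10/37·2534/813=-3014/813
back: M1=13/5−3/10·-3014/813=1006/271
M: M0=0, M1=1006/271, M2=-3014/813, M3=2534/813, M4=-851/1626, M5=0
seg 0: a=-1, c=M0/2=0, d=(M1−M0)/(6·2)=503/1626, b=Δ0−h0·(2M0+M1)/6=-2632/813
seg 1: a=-5, c=M1/2=503/271, d=(M2−M1)/(6·3)=-3016/7317, b=Δ1−h1·(2M1+M2)/6=386/813
seg 2: a=2, c=M2/2=-1507/813, d=(M3−M2)/(6·3)=2774/7317, b=Δ2−h2·(2M2+M3)/6=392/813
seg 3: a=-3, c=M3/2=1267/813, d=(M4−M3)/(6·2)=-1973/6504, b=Δ3−h3·(2M3+M4)/6=-328/813
seg 4: a=0, c=M4/2=-851/3252, d=(M5−M4)/(6·3)=851/29268, b=Δ4−h4·(2M4+M5)/6=1187/542
t_q=17/4 → seg 1, τ=9/4; S=-5+386/813·τ+503/271·τ²+-3016/7317·τ³=3337/4336

  seg 0: a=-1 b=-2632/813 c=0 d=503/1626
  seg 1: a=-5 b=386/813 c=503/271 d=-3016/7317
  seg 2: a=2 b=392/813 c=-1507/813 d=2774/7317
  seg 3: a=-3 b=-328/813 c=1267/813 d=-1973/6504
  seg 4: a=0 b=1187/542 c=-851/3252 d=851/29268
S(17/4) = 3337/4336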